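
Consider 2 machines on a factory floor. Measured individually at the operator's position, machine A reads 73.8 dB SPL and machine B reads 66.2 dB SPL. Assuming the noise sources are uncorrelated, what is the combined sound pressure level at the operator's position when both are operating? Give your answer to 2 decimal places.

74.50 dB SPL

Add the sources as powers (linear), then convert back to dB:
L_total = 10·log₁₀(10^(73.8/10) + 10^(66.2/10)) = 10·log₁₀(28160000) = 74.50 dB SPL.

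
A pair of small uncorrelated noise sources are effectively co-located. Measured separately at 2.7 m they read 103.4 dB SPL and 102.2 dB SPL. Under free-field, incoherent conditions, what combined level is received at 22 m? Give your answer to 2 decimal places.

87.63 dB SPL

Combined at 2.7 m: 10·log₁₀(10^(103.4/10)+10^(102.2/10)) = 105.852 dB SPL.
Then apply −20·log₁₀(22/2.7) = -18.221 dB → 87.63 dB SPL.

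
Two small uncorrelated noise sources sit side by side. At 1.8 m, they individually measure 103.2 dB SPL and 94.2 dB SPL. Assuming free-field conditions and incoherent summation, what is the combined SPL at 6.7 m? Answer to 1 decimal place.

Combined at 1.8 m: 10·log₁₀(10^(103.2/10)+10^(94.2/10)) = 103.71 dB SPL.
Then apply −20·log₁₀(6.7/1.8) = -11.42 dB → 92.3 dB SPL.

92.3 dB SPL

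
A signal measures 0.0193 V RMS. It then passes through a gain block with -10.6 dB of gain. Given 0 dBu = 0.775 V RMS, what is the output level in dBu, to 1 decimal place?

Input level: 20·log₁₀(0.0193/0.775) = -32.07 dBu.
Output: -32.07 − 10.6 = -42.7 dBu.

-42.7 dBu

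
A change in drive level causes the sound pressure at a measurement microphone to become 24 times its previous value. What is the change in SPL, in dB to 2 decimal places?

27.60 dB

Sound pressure is an amplitude quantity: ΔL = 20·log₁₀(p₂/p₁).
20·log₁₀(24) = 27.60 dB.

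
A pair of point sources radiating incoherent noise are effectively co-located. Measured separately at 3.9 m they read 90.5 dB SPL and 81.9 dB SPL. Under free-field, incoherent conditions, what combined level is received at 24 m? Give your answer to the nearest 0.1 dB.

Combined at 3.9 m: 10·log₁₀(10^(90.5/10)+10^(81.9/10)) = 91.06 dB SPL.
Then apply −20·log₁₀(24/3.9) = -15.78 dB → 75.3 dB SPL.

75.3 dB SPL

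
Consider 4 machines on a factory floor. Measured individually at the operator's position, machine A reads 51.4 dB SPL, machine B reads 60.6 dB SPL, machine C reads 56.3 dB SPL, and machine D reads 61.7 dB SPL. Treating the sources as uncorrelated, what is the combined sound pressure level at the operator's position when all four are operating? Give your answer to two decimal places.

65.04 dB SPL

Add the sources as powers (linear), then convert back to dB:
L_total = 10·log₁₀(10^(51.4/10) + 10^(60.6/10) + 10^(56.3/10) + 10^(61.7/10)) = 10·log₁₀(3192000) = 65.04 dB SPL.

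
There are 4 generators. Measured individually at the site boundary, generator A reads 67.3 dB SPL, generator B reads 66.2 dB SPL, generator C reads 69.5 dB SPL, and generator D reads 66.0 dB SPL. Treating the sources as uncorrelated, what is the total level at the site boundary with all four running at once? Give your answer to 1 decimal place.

Uncorrelated sources add in intensity (power), not in dB.
L_total = 10·log₁₀(10^(67.3/10) + 10^(66.2/10) + 10^(69.5/10) + 10^(66.0/10)) = 10·log₁₀(22430000) = 73.5 dB SPL.

73.5 dB SPL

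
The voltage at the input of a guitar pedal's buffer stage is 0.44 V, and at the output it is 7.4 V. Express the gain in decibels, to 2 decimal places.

24.52 dB

Voltage ratio → dB uses the 20·log₁₀ form:
20·log₁₀(7.4/0.44) = 20·log₁₀(16.82) = 24.52 dB.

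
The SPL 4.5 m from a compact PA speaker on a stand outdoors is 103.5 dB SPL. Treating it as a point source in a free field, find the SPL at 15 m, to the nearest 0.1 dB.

93.0 dB SPL

For a point source in a free field, ΔL = −20·log₁₀(d₂/d₁).
ΔL = −20·log₁₀(15/4.5) = -10.46 dB, so L₂ = 103.5 + (-10.46) = 93.0 dB SPL.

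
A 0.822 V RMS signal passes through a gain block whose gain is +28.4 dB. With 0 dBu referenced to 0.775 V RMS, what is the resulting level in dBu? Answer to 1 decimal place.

Input level: 20·log₁₀(0.822/0.775) = 0.51 dBu.
Output: 0.51 + 28.4 = +28.9 dBu.

+28.9 dBu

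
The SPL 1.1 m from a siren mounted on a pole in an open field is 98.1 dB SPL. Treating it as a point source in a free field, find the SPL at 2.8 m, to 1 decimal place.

90.0 dB SPL

Inverse-square spreading gives ΔL = −20·log₁₀(d₂/d₁).
ΔL = −20·log₁₀(2.8/1.1) = -8.12 dB, so L₂ = 98.1 + (-8.12) = 90.0 dB SPL.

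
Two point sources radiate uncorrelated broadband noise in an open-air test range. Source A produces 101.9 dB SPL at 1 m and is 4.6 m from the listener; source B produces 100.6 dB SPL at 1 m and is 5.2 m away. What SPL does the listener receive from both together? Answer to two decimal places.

At the listener: L_A = 101.9 − 20·log₁₀(4.6) = 88.645 dB; L_B = 100.6 − 20·log₁₀(5.2) = 86.280 dB.
Combined: 10·log₁₀(10^(88.645/10)+10^(86.280/10)) = 90.63 dB SPL.

90.63 dB SPL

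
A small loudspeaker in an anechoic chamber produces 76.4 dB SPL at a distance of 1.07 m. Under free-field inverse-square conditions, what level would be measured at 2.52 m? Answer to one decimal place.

Free-field point source: level drops by 20·log₁₀ of the distance ratio.
ΔL = −20·log₁₀(2.52/1.07) = -7.44 dB, so L₂ = 76.4 + (-7.44) = 69.0 dB SPL.

69.0 dB SPL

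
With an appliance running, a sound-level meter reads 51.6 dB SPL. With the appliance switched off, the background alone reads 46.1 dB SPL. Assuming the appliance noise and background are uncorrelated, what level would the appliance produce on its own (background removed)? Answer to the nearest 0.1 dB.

50.2 dB SPL

Background correction is a power subtraction:
L_src = 10·log₁₀(10^(51.6/10) − 10^(46.1/10)) = 10·log₁₀(103800) = 50.2 dB SPL.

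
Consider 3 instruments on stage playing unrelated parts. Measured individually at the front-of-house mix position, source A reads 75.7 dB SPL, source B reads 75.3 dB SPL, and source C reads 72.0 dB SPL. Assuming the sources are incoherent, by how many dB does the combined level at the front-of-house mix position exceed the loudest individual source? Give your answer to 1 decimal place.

Add the sources as powers (linear), then convert back to dB:
L_total = 10·log₁₀(10^(75.7/10) + 10^(75.3/10) + 10^(72.0/10)) = 79.39 dB SPL.
Excess over the loudest (75.7 dB): 79.39 − 75.7 = 3.7 dB.

3.7 dB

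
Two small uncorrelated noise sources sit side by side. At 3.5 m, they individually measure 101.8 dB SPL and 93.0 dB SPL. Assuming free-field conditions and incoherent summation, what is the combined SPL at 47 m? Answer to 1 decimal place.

Combined at 3.5 m: 10·log₁₀(10^(101.8/10)+10^(93.0/10)) = 102.34 dB SPL.
Then apply −20·log₁₀(47/3.5) = -22.56 dB → 79.8 dB SPL.

79.8 dB SPL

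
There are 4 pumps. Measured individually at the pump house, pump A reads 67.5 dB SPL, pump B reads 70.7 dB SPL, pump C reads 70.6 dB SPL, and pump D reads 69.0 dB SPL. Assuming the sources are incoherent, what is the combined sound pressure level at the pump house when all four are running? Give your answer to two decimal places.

75.66 dB SPL

Uncorrelated sources add in intensity (power), not in dB.
L_total = 10·log₁₀(10^(67.5/10) + 10^(70.7/10) + 10^(70.6/10) + 10^(69.0/10)) = 10·log₁₀(36800000) = 75.66 dB SPL.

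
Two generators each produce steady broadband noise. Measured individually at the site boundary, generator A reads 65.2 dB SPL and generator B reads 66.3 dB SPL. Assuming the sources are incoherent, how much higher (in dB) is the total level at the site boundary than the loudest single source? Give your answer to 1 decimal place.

2.5 dB

Incoherent sources sum as intensities:
L_total = 10·log₁₀(10^(65.2/10) + 10^(66.3/10)) = 68.80 dB SPL.
Excess over the loudest (66.3 dB): 68.80 − 66.3 = 2.5 dB.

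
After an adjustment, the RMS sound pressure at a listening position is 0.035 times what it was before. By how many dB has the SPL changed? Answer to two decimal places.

-29.12 dB

SPL change from a pressure ratio uses the 20·log₁₀ form:
20·log₁₀(0.035) = -29.12 dB.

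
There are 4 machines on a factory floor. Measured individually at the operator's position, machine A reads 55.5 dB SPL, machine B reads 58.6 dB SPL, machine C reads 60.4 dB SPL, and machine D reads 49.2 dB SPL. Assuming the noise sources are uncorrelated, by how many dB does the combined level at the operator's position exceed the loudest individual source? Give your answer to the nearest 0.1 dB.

3.1 dB

Add the sources as powers (linear), then convert back to dB:
L_total = 10·log₁₀(10^(55.5/10) + 10^(58.6/10) + 10^(60.4/10) + 10^(49.2/10)) = 63.54 dB SPL.
Excess over the loudest (60.4 dB): 63.54 − 60.4 = 3.1 dB.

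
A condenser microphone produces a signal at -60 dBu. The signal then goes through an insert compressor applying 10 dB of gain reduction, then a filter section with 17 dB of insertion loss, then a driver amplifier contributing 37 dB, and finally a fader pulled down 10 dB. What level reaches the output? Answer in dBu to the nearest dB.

-60 dBu

Gain stages sum in dB:
-60 − 10 − 17 + 37 − 10 = -60 dBu.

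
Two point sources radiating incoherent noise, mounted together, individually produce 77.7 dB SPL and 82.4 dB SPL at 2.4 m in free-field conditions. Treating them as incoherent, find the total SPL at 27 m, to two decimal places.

62.64 dB SPL

Combined at 2.4 m: 10·log₁₀(10^(77.7/10)+10^(82.4/10)) = 83.667 dB SPL.
Then apply −20·log₁₀(27/2.4) = -21.023 dB → 62.64 dB SPL.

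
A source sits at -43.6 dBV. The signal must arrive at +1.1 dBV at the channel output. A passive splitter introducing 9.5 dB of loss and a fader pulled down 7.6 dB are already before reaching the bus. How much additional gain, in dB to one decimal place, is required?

61.8 dB

The required make-up gain is the shortfall in the dB sum.
G = +1.1 − (-43.6) + 9.5 + 7.6 = 61.8 dB.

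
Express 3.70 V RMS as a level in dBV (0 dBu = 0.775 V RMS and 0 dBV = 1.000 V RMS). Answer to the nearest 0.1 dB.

dBV = 20·log₁₀(V / 1.000 V).
20·log₁₀(3.70/1.000) = +11.4 dBV.

+11.4 dBV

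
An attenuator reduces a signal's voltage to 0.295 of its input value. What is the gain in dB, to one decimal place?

For a voltage ratio, dB = 20·log₁₀(V₂/V₁).
20·log₁₀(0.295) = -10.6 dB.

-10.6 dB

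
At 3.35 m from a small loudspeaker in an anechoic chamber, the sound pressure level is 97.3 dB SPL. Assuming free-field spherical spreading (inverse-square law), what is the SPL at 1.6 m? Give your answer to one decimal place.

103.7 dB SPL

Inverse-square spreading gives ΔL = −20·log₁₀(d₂/d₁).
ΔL = −20·log₁₀(1.6/3.35) = 6.42 dB, so L₂ = 97.3 + (6.42) = 103.7 dB SPL.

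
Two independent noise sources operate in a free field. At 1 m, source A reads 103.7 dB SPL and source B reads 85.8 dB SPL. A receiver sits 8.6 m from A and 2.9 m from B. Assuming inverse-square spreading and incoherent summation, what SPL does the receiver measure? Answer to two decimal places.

85.59 dB SPL

At the listener: L_A = 103.7 − 20·log₁₀(8.6) = 85.010 dB; L_B = 85.8 − 20·log₁₀(2.9) = 76.552 dB.
Combined: 10·log₁₀(10^(85.010/10)+10^(76.552/10)) = 85.59 dB SPL.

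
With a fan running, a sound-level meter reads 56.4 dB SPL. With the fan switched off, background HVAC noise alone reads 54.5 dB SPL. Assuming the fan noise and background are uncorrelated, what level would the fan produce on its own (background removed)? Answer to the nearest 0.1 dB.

Subtract intensities: L_src = 10·log₁₀(10^(L_total/10) − 10^(L_bg/10)).
L_src = 10·log₁₀(10^(56.4/10) − 10^(54.5/10)) = 10·log₁₀(154700) = 51.9 dB SPL.

51.9 dB SPL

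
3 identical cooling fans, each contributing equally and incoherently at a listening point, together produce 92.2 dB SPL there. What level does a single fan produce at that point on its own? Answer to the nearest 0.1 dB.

87.4 dB SPL

3 equal incoherent sources add 10·log₁₀(3) = 4.77 dB over one source.
L_one = 92.2 − 4.77 = 87.4 dB SPL.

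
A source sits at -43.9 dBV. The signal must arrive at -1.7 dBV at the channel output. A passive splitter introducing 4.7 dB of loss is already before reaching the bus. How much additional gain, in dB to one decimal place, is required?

The required make-up gain is the shortfall in the dB sum.
G = -1.7 − (-43.9) + 4.7 = 46.9 dB.

46.9 dB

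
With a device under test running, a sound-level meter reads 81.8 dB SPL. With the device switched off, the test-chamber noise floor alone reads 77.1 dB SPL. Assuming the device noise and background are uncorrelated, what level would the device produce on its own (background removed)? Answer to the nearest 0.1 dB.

80.0 dB SPL

Remove the background by subtracting linear intensities:
L_src = 10·log₁₀(10^(81.8/10) − 10^(77.1/10)) = 10·log₁₀(100100000) = 80.0 dB SPL.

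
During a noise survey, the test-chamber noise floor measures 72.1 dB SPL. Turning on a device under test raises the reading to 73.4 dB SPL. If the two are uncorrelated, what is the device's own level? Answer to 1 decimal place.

Background correction is a power subtraction:
L_src = 10·log₁₀(10^(73.4/10) − 10^(72.1/10)) = 10·log₁₀(5660000) = 67.5 dB SPL.

67.5 dB SPL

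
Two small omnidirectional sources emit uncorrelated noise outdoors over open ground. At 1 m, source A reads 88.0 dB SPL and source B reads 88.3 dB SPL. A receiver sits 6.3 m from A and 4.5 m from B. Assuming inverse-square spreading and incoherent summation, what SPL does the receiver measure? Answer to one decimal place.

At the listener: L_A = 88.0 − 20·log₁₀(6.3) = 72.01 dB; L_B = 88.3 − 20·log₁₀(4.5) = 75.24 dB.
Combined: 10·log₁₀(10^(72.01/10)+10^(75.24/10)) = 76.9 dB SPL.

76.9 dB SPL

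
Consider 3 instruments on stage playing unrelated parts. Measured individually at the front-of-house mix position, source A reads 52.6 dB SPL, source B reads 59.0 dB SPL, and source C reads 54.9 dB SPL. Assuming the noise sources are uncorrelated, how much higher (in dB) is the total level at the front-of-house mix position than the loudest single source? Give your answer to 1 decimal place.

Incoherent sources sum as intensities:
L_total = 10·log₁₀(10^(52.6/10) + 10^(59.0/10) + 10^(54.9/10)) = 61.09 dB SPL.
Excess over the loudest (59.0 dB): 61.09 − 59.0 = 2.1 dB.

2.1 dB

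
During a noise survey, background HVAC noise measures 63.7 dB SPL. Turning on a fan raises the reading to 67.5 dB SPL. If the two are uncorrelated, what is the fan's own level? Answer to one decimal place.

Remove the background by subtracting linear intensities:
L_src = 10·log₁₀(10^(67.5/10) − 10^(63.7/10)) = 10·log₁₀(3279000) = 65.2 dB SPL.

65.2 dB SPL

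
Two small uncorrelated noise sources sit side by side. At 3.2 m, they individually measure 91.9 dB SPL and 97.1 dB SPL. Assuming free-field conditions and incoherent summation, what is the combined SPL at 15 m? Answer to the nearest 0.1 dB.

Combined at 3.2 m: 10·log₁₀(10^(91.9/10)+10^(97.1/10)) = 98.25 dB SPL.
Then apply −20·log₁₀(15/3.2) = -13.42 dB → 84.8 dB SPL.

84.8 dB SPL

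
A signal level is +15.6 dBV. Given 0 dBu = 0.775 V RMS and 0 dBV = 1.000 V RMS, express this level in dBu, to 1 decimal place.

+17.8 dBu

The offset between the scales is 20·log₁₀(0.775/1.000) = −2.214 dB.
So dBu = +15.6 + 2.214 = +17.8 dBu.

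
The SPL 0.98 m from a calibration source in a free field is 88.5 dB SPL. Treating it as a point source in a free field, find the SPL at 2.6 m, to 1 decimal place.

80.0 dB SPL

For a point source in a free field, ΔL = −20·log₁₀(d₂/d₁).
ΔL = −20·log₁₀(2.6/0.98) = -8.47 dB, so L₂ = 88.5 + (-8.47) = 80.0 dB SPL.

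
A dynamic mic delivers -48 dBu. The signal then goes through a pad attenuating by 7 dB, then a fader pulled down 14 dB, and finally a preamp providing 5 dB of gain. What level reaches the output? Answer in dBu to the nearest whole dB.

In dB, series stages simply add:
-48 − 7 − 14 + 5 = -64 dBu.

-64 dBu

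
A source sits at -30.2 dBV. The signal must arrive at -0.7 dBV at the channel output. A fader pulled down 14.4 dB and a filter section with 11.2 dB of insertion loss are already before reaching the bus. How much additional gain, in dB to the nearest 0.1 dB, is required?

The required make-up gain is the shortfall in the dB sum.
G = -0.7 − (-30.2) + 14.4 + 11.2 = 55.1 dB.

55.1 dB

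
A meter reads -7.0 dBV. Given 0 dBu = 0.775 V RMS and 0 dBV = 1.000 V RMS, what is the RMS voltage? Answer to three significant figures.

0.447 V

V = 1.000 V × 10^(-7.0/20).
= 1.000 × 0.4467 = 0.447 V.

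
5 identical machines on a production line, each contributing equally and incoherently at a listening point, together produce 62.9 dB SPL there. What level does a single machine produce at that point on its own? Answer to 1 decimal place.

5 equal incoherent sources add 10·log₁₀(5) = 6.99 dB over one source.
L_one = 62.9 − 6.99 = 55.9 dB SPL.

55.9 dB SPL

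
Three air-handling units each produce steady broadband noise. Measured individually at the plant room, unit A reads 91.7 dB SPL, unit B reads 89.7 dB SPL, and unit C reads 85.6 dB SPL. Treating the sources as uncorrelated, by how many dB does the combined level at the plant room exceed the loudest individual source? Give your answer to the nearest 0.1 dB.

Uncorrelated sources add in intensity (power), not in dB.
L_total = 10·log₁₀(10^(91.7/10) + 10^(89.7/10) + 10^(85.6/10)) = 94.43 dB SPL.
Excess over the loudest (91.7 dB): 94.43 − 91.7 = 2.7 dB.

2.7 dB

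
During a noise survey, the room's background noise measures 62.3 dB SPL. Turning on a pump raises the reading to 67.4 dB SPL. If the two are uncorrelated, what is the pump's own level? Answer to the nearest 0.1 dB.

Remove the background by subtracting linear intensities:
L_src = 10·log₁₀(10^(67.4/10) − 10^(62.3/10)) = 10·log₁₀(3797000) = 65.8 dB SPL.

65.8 dB SPL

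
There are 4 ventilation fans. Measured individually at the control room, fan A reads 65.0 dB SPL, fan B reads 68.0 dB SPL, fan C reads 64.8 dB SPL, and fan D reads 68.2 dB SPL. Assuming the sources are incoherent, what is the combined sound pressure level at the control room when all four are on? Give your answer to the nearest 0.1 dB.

72.8 dB SPL

Uncorrelated sources add in intensity (power), not in dB.
L_total = 10·log₁₀(10^(65.0/10) + 10^(68.0/10) + 10^(64.8/10) + 10^(68.2/10)) = 10·log₁₀(19100000) = 72.8 dB SPL.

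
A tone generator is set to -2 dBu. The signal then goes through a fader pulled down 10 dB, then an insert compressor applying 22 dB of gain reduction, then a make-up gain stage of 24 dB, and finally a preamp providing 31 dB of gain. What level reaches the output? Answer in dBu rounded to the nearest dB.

+21 dBu

Cascaded gains and losses add directly in dB.
-2 − 10 − 22 + 24 + 31 = +21 dBu.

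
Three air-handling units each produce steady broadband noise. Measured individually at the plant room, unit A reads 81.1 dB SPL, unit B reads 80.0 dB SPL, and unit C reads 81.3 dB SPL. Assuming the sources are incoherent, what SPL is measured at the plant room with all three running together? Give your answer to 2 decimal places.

Add the sources as powers (linear), then convert back to dB:
L_total = 10·log₁₀(10^(81.1/10) + 10^(80.0/10) + 10^(81.3/10)) = 10·log₁₀(363700000) = 85.61 dB SPL.

85.61 dB SPL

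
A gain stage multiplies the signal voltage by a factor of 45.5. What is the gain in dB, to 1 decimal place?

33.2 dB

For a voltage ratio, dB = 20·log₁₀(V₂/V₁).
20·log₁₀(45.5) = 33.2 dB.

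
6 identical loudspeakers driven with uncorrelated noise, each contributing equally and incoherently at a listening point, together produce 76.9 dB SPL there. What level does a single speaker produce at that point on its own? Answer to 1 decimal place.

6 equal incoherent sources add 10·log₁₀(6) = 7.78 dB over one source.
L_one = 76.9 − 7.78 = 69.1 dB SPL.

69.1 dB SPL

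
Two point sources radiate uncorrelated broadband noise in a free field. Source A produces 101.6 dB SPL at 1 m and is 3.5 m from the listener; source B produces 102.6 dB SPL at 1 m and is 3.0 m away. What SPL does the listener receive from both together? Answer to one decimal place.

95.1 dB SPL

At the listener: L_A = 101.6 − 20·log₁₀(3.5) = 90.72 dB; L_B = 102.6 − 20·log₁₀(3.0) = 93.06 dB.
Combined: 10·log₁₀(10^(90.72/10)+10^(93.06/10)) = 95.1 dB SPL.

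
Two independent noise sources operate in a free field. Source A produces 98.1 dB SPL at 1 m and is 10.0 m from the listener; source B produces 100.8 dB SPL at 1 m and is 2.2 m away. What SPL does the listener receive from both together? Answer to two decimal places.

At the listener: L_A = 98.1 − 20·log₁₀(10.0) = 78.100 dB; L_B = 100.8 − 20·log₁₀(2.2) = 93.952 dB.
Combined: 10·log₁₀(10^(78.100/10)+10^(93.952/10)) = 94.06 dB SPL.

94.06 dB SPL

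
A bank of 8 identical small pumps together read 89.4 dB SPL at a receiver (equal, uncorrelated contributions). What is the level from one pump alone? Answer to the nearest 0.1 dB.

8 equal incoherent sources add 10·log₁₀(8) = 9.03 dB over one source.
L_one = 89.4 − 9.03 = 80.4 dB SPL.

80.4 dB SPL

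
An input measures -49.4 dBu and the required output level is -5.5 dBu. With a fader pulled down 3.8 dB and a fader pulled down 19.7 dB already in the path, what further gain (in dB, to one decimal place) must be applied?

The required make-up gain is the shortfall in the dB sum.
G = -5.5 − (-49.4) + 3.8 + 19.7 = 67.4 dB.

67.4 dB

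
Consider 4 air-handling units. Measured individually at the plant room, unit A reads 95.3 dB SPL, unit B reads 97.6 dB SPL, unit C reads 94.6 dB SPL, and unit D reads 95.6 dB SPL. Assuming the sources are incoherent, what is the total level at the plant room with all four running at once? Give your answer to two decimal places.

Incoherent sources sum as intensities:
L_total = 10·log₁₀(10^(95.3/10) + 10^(97.6/10) + 10^(94.6/10) + 10^(95.6/10)) = 10·log₁₀(15658000000) = 101.95 dB SPL.

101.95 dB SPL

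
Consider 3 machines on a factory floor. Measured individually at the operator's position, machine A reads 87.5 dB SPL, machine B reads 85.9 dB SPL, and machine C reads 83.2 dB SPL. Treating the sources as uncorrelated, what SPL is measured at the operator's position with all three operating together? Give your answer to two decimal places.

90.65 dB SPL

Incoherent sources sum as intensities:
L_total = 10·log₁₀(10^(87.5/10) + 10^(85.9/10) + 10^(83.2/10)) = 10·log₁₀(1160000000) = 90.65 dB SPL.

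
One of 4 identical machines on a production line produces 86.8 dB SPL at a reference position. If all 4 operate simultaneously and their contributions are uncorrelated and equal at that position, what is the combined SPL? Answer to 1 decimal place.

4 equal incoherent sources raise the level by 10·log₁₀(4) = 6.02 dB.
L_total = 86.8 + 6.02 = 92.8 dB SPL.

92.8 dB SPL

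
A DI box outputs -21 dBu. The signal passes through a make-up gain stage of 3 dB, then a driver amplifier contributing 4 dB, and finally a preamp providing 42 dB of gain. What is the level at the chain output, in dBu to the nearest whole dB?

+28 dBu

In dB, series stages simply add:
-21 + 3 + 4 + 42 = +28 dBu.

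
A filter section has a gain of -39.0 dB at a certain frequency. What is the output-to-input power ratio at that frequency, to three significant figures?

0.000126

Power ratio = 10^(dB/10).
10^(-39.0/10) = 10^(-3.900) = 0.000126.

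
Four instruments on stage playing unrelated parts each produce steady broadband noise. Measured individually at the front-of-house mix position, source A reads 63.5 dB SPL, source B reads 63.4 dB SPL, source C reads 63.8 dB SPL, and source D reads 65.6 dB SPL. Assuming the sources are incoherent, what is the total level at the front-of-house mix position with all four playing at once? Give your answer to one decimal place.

70.2 dB SPL

Uncorrelated sources add in intensity (power), not in dB.
L_total = 10·log₁₀(10^(63.5/10) + 10^(63.4/10) + 10^(63.8/10) + 10^(65.6/10)) = 10·log₁₀(10460000) = 70.2 dB SPL.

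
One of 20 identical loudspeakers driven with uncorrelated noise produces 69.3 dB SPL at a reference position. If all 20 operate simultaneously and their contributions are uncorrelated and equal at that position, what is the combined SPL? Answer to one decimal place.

20 equal incoherent sources raise the level by 10·log₁₀(20) = 13.01 dB.
L_total = 69.3 + 13.01 = 82.3 dB SPL.

82.3 dB SPL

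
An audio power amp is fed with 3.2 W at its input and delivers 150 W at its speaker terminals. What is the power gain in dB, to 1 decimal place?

16.7 dB

Power is a power quantity, so gain = 10·log₁₀(P_out/P_in).
10·log₁₀(150/3.2) = 10·log₁₀(46.88) = 16.7 dB.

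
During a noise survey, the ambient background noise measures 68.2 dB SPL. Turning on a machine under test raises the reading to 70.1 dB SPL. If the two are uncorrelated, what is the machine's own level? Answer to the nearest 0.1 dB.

Remove the background by subtracting linear intensities:
L_src = 10·log₁₀(10^(70.1/10) − 10^(68.2/10)) = 10·log₁₀(3626000) = 65.6 dB SPL.

65.6 dB SPL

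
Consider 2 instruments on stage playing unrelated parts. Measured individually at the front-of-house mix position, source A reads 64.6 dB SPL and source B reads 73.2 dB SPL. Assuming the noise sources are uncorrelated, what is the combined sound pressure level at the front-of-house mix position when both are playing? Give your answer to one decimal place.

Incoherent sources sum as intensities:
L_total = 10·log₁₀(10^(64.6/10) + 10^(73.2/10)) = 10·log₁₀(23780000) = 73.8 dB SPL.

73.8 dB SPL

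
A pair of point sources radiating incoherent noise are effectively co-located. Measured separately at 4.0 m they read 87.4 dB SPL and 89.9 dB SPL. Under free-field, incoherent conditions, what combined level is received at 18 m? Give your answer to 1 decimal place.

Combined at 4.0 m: 10·log₁₀(10^(87.4/10)+10^(89.9/10)) = 91.84 dB SPL.
Then apply −20·log₁₀(18/4.0) = -13.06 dB → 78.8 dB SPL.

78.8 dB SPL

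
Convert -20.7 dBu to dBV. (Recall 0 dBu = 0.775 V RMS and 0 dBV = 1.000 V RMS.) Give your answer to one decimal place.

The offset between the scales is 20·log₁₀(0.775/1.000) = −2.214 dB.
So dBV = -20.7 − 2.214 = -22.9 dBV.

-22.9 dBV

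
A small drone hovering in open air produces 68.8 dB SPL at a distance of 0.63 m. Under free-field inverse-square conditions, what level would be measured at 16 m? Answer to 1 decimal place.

Free-field point source: level drops by 20·log₁₀ of the distance ratio.
ΔL = −20·log₁₀(16/0.63) = -28.10 dB, so L₂ = 68.8 + (-28.10) = 40.7 dB SPL.

40.7 dB SPL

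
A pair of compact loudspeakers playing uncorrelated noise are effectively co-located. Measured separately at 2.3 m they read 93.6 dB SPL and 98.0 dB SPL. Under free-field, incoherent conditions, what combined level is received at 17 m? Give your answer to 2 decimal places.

Combined at 2.3 m: 10·log₁₀(10^(93.6/10)+10^(98.0/10)) = 99.345 dB SPL.
Then apply −20·log₁₀(17/2.3) = -17.374 dB → 81.97 dB SPL.

81.97 dB SPL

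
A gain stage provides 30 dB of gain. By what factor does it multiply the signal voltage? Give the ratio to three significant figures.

Voltage ratio = 10^(dB/20).
10^(30/20) = 10^(1.500) = 31.6.

31.6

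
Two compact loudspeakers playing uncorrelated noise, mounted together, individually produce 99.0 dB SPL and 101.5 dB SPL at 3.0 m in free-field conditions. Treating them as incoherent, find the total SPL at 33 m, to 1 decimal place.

82.6 dB SPL

Combined at 3.0 m: 10·log₁₀(10^(99.0/10)+10^(101.5/10)) = 103.44 dB SPL.
Then apply −20·log₁₀(33/3.0) = -20.83 dB → 82.6 dB SPL.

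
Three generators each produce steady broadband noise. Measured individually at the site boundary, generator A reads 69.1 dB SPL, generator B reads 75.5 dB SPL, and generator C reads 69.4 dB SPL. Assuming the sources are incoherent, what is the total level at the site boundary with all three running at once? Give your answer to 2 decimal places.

Incoherent sources sum as intensities:
L_total = 10·log₁₀(10^(69.1/10) + 10^(75.5/10) + 10^(69.4/10)) = 10·log₁₀(52320000) = 77.19 dB SPL.

77.19 dB SPL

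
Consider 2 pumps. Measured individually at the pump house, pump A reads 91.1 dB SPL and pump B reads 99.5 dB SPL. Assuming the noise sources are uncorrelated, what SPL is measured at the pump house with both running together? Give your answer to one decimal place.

100.1 dB SPL

Incoherent sources sum as intensities:
L_total = 10·log₁₀(10^(91.1/10) + 10^(99.5/10)) = 10·log₁₀(10201000000) = 100.1 dB SPL.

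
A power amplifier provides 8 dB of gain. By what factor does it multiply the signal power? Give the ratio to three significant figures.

Power ratio = 10^(dB/10).
10^(8/10) = 10^(0.8000) = 6.31.

6.31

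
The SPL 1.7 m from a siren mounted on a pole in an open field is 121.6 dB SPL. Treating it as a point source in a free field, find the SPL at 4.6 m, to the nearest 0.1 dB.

113.0 dB SPL

Inverse-square spreading gives ΔL = −20·log₁₀(d₂/d₁).
ΔL = −20·log₁₀(4.6/1.7) = -8.65 dB, so L₂ = 121.6 + (-8.65) = 113.0 dB SPL.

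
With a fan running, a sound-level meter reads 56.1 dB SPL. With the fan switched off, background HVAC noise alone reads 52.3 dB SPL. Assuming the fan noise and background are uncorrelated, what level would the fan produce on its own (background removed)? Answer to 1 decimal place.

Subtract intensities: L_src = 10·log₁₀(10^(L_total/10) − 10^(L_bg/10)).
L_src = 10·log₁₀(10^(56.1/10) − 10^(52.3/10)) = 10·log₁₀(237600) = 53.8 dB SPL.

53.8 dB SPL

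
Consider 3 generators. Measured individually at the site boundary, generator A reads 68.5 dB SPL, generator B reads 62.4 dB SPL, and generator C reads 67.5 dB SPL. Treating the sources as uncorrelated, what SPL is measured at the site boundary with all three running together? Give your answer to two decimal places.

71.60 dB SPL

Uncorrelated sources add in intensity (power), not in dB.
L_total = 10·log₁₀(10^(68.5/10) + 10^(62.4/10) + 10^(67.5/10)) = 10·log₁₀(14440000) = 71.60 dB SPL.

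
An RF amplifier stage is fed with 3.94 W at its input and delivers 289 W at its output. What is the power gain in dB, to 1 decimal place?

18.7 dB

Power ratio → dB uses the 10·log₁₀ form:
10·log₁₀(289/3.94) = 10·log₁₀(73.35) = 18.7 dB.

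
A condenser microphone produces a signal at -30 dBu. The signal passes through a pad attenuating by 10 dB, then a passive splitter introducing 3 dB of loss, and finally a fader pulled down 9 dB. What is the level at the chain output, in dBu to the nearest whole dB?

Gain stages sum in dB:
-30 − 10 − 3 − 9 = -52 dBu.

-52 dBu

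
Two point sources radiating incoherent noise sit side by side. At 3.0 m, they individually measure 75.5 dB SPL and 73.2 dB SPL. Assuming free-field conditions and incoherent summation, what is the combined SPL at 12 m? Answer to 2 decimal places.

65.47 dB SPL

Combined at 3.0 m: 10·log₁₀(10^(75.5/10)+10^(73.2/10)) = 77.511 dB SPL.
Then apply −20·log₁₀(12/3.0) = -12.041 dB → 65.47 dB SPL.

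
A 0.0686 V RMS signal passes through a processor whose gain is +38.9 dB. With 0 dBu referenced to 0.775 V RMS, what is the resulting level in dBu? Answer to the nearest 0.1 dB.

Input level: 20·log₁₀(0.0686/0.775) = -21.06 dBu.
Output: -21.06 + 38.9 = +17.8 dBu.

+17.8 dBu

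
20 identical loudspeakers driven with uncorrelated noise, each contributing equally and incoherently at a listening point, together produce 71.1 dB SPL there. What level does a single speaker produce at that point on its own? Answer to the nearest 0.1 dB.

58.1 dB SPL

20 equal incoherent sources add 10·log₁₀(20) = 13.01 dB over one source.
L_one = 71.1 − 13.01 = 58.1 dB SPL.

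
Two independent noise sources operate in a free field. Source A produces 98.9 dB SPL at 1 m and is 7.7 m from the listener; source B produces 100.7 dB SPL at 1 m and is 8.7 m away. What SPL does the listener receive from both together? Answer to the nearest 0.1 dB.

84.6 dB SPL

At the listener: L_A = 98.9 − 20·log₁₀(7.7) = 81.17 dB; L_B = 100.7 − 20·log₁₀(8.7) = 81.91 dB.
Combined: 10·log₁₀(10^(81.17/10)+10^(81.91/10)) = 84.6 dB SPL.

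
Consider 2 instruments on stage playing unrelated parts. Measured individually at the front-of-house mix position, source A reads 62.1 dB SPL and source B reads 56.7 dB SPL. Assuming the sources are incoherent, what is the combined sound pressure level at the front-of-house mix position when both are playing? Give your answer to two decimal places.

63.20 dB SPL

Add the sources as powers (linear), then convert back to dB:
L_total = 10·log₁₀(10^(62.1/10) + 10^(56.7/10)) = 10·log₁₀(2090000) = 63.20 dB SPL.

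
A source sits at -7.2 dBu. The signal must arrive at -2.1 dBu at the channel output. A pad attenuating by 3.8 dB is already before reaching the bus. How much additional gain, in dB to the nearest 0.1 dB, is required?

The required make-up gain is the shortfall in the dB sum.
G = -2.1 − (-7.2) + 3.8 = 8.9 dB.

8.9 dB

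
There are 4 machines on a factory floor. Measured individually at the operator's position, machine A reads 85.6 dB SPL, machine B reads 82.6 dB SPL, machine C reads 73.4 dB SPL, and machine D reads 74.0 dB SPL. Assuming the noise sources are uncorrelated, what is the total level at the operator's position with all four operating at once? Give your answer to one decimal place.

Add the sources as powers (linear), then convert back to dB:
L_total = 10·log₁₀(10^(85.6/10) + 10^(82.6/10) + 10^(73.4/10) + 10^(74.0/10)) = 10·log₁₀(592000000) = 87.7 dB SPL.

87.7 dB SPL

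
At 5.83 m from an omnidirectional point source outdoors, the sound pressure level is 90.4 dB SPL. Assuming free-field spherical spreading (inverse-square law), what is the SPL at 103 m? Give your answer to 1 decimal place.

65.5 dB SPL

For a point source in a free field, ΔL = −20·log₁₀(d₂/d₁).
ΔL = −20·log₁₀(103/5.83) = -24.94 dB, so L₂ = 90.4 + (-24.94) = 65.5 dB SPL.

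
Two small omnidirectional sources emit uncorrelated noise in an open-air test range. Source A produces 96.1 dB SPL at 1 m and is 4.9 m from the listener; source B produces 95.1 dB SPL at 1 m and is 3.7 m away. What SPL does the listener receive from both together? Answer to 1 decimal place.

At the listener: L_A = 96.1 − 20·log₁₀(4.9) = 82.30 dB; L_B = 95.1 − 20·log₁₀(3.7) = 83.74 dB.
Combined: 10·log₁₀(10^(82.30/10)+10^(83.74/10)) = 86.1 dB SPL.

86.1 dB SPL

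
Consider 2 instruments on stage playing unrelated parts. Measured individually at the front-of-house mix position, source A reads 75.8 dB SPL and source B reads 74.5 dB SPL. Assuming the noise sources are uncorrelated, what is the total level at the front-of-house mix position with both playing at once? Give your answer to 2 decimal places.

Add the sources as powers (linear), then convert back to dB:
L_total = 10·log₁₀(10^(75.8/10) + 10^(74.5/10)) = 10·log₁₀(66200000) = 78.21 dB SPL.

78.21 dB SPL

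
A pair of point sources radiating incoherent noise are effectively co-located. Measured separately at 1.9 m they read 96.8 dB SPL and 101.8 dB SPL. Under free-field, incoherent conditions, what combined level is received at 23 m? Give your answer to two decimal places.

Combined at 1.9 m: 10·log₁₀(10^(96.8/10)+10^(101.8/10)) = 102.993 dB SPL.
Then apply −20·log₁₀(23/1.9) = -21.659 dB → 81.33 dB SPL.

81.33 dB SPL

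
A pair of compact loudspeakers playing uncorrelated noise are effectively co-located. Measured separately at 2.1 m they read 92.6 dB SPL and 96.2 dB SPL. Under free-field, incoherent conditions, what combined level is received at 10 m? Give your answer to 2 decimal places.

84.22 dB SPL

Combined at 2.1 m: 10·log₁₀(10^(92.6/10)+10^(96.2/10)) = 97.773 dB SPL.
Then apply −20·log₁₀(10/2.1) = -13.556 dB → 84.22 dB SPL.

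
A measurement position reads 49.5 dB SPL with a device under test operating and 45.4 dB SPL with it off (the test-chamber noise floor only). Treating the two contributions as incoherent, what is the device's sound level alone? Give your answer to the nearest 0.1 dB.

Subtract intensities: L_src = 10·log₁₀(10^(L_total/10) − 10^(L_bg/10)).
L_src = 10·log₁₀(10^(49.5/10) − 10^(45.4/10)) = 10·log₁₀(54450) = 47.4 dB SPL.

47.4 dB SPL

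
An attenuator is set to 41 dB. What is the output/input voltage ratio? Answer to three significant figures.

0.00891

Voltage ratio = 10^(dB/20).
10^(-41/20) = 10^(-2.050) = 0.00891.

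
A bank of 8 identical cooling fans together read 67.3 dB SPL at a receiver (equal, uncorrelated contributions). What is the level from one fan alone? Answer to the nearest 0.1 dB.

8 equal incoherent sources add 10·log₁₀(8) = 9.03 dB over one source.
L_one = 67.3 − 9.03 = 58.3 dB SPL.

58.3 dB SPL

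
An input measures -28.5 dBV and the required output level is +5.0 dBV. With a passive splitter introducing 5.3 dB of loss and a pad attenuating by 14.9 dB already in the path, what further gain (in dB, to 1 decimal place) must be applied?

53.7 dB

The required make-up gain is the shortfall in the dB sum.
G = +5.0 − (-28.5) + 5.3 + 14.9 = 53.7 dB.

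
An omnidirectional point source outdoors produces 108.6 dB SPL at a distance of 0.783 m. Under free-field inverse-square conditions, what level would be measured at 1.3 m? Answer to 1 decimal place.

104.2 dB SPL

Free-field point source: level drops by 20·log₁₀ of the distance ratio.
ΔL = −20·log₁₀(1.3/0.783) = -4.40 dB, so L₂ = 108.6 + (-4.40) = 104.2 dB SPL.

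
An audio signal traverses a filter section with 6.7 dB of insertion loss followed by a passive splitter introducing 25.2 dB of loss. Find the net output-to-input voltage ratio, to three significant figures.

Net gain = (−6.7) + (−25.2) = -31.9 dB.
Voltage ratio = 10^(-31.9/20) = 0.0254.

0.0254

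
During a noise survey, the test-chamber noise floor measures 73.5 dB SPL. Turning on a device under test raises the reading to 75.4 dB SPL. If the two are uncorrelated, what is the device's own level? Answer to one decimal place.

70.9 dB SPL

Remove the background by subtracting linear intensities:
L_src = 10·log₁₀(10^(75.4/10) − 10^(73.5/10)) = 10·log₁₀(12290000) = 70.9 dB SPL.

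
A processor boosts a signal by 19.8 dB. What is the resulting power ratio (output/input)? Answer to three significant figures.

95.5

Power ratio = 10^(dB/10).
10^(19.8/10) = 10^(1.980) = 95.5.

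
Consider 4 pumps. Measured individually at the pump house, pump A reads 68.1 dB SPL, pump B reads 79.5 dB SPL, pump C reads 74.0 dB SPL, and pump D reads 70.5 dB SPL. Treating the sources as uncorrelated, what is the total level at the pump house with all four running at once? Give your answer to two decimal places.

Uncorrelated sources add in intensity (power), not in dB.
L_total = 10·log₁₀(10^(68.1/10) + 10^(79.5/10) + 10^(74.0/10) + 10^(70.5/10)) = 10·log₁₀(131900000) = 81.20 dB SPL.

81.20 dB SPL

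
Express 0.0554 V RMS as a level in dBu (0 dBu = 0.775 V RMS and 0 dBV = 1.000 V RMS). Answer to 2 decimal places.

-22.92 dBu

dBu = 20·log₁₀(V / 0.775 V).
20·log₁₀(0.0554/0.775) = -22.92 dBu.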